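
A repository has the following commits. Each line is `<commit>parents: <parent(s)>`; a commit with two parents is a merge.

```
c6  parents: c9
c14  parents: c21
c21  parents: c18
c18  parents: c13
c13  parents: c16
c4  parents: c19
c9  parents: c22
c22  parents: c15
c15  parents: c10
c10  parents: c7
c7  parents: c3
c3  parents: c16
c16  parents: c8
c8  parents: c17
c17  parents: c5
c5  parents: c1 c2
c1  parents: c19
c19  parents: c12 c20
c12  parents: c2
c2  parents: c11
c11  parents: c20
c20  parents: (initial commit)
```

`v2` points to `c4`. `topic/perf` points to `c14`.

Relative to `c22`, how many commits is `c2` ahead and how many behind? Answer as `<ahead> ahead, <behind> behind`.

Reachable from c2: {c11, c2, c20}.
Reachable from c22: {c1, c10, c11, c12, c15, c16, c17, c19, c2, c20, c22, c3, c5, c7, c8}.
Only in c2's history (ahead): {} — 0.
Only in c22's history (behind): {c1, c10, c12, c15, c16, c17, c19, c22, c3, c5, c7, c8} — 12.

0 ahead, 12 behind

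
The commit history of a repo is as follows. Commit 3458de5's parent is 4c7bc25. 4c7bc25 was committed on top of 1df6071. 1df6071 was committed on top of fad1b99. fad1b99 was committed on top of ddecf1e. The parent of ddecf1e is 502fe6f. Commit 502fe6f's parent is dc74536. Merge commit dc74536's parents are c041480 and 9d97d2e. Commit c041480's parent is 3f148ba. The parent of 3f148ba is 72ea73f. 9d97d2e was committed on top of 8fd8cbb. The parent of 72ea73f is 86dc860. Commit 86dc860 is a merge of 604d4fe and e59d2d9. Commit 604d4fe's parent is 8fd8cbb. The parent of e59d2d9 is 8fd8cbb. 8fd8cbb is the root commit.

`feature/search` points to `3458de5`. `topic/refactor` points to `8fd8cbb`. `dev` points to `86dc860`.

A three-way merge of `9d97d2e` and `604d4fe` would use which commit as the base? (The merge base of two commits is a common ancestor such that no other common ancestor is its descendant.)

8fd8cbb

Ancestors of 9d97d2e: {8fd8cbb, 9d97d2e}.
Ancestors of 604d4fe: {604d4fe, 8fd8cbb}.
Common ancestors: {8fd8cbb}.
The only common ancestor is 8fd8cbb, so it is the merge base.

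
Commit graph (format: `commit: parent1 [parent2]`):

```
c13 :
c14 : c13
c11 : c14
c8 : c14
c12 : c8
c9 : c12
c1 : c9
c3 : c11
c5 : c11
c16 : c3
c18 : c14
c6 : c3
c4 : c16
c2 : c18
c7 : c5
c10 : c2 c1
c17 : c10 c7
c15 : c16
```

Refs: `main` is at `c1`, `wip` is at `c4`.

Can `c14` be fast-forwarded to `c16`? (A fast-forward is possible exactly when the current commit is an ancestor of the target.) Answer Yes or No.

A fast-forward from c14 to c16 is possible iff c14 is an ancestor of c16.
Ancestors of c16: {c11, c13, c14, c16, c3}.
c14 is among them, so fast-forward is possible.

Yes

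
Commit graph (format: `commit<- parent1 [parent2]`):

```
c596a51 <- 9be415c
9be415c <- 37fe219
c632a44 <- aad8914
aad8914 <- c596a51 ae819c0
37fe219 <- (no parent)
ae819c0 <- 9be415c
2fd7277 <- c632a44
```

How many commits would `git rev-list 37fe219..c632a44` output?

Reachable from c632a44: {37fe219, 9be415c, aad8914, ae819c0, c596a51, c632a44}.
Reachable from 37fe219: {37fe219}.
In c632a44's history but not 37fe219's: {9be415c, aad8914, ae819c0, c596a51, c632a44} — 5 commits.

5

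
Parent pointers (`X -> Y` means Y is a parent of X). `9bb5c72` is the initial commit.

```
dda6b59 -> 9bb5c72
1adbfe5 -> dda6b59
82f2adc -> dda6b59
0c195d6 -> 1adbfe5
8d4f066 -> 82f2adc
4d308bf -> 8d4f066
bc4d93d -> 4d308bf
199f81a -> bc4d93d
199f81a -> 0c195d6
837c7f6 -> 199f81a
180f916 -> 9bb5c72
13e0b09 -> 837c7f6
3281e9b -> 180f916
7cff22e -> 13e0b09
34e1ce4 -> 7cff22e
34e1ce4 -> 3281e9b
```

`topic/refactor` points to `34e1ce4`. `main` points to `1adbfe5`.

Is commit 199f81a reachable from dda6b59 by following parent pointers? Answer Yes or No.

No

Ancestors of dda6b59: {9bb5c72, dda6b59}.
199f81a is not in that set, so it is not an ancestor of dda6b59.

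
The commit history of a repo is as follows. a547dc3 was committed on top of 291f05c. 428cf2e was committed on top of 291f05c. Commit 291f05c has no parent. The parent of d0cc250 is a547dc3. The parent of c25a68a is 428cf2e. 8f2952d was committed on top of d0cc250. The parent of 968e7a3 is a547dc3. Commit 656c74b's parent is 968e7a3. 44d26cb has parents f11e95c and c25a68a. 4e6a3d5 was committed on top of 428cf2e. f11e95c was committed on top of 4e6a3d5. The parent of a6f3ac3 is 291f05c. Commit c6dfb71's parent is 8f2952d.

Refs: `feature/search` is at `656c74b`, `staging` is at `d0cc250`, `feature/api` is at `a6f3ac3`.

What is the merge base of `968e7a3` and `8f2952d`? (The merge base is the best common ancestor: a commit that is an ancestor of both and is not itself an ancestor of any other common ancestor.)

Ancestors of 968e7a3: {291f05c, 968e7a3, a547dc3}.
Ancestors of 8f2952d: {291f05c, 8f2952d, a547dc3, d0cc250}.
Common ancestors: {291f05c, a547dc3}.
Among these, a547dc3 is not an ancestor of any other common ancestor — it is the merge base.

a547dc3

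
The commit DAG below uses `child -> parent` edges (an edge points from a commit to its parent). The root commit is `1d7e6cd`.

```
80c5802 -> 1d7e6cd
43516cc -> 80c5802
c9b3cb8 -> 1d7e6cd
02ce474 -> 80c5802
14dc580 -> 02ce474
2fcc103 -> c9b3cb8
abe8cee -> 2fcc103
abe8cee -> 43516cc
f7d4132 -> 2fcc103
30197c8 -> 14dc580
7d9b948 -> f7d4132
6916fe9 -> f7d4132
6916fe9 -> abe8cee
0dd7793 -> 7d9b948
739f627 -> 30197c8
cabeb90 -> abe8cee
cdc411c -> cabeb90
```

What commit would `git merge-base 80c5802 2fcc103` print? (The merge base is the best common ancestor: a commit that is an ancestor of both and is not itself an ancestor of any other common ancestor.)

1d7e6cd

Ancestors of 80c5802: {1d7e6cd, 80c5802}.
Ancestors of 2fcc103: {1d7e6cd, 2fcc103, c9b3cb8}.
Common ancestors: {1d7e6cd}.
The only common ancestor is 1d7e6cd, so it is the merge base.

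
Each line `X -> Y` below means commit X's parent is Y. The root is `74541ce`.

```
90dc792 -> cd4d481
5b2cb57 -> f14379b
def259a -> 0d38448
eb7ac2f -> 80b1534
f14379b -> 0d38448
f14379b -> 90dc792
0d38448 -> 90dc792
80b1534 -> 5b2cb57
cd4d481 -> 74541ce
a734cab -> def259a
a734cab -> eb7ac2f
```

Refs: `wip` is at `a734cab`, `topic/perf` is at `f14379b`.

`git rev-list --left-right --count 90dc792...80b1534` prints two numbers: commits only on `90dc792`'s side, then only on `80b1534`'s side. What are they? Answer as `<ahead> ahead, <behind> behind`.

Reachable from 90dc792: {74541ce, 90dc792, cd4d481}.
Reachable from 80b1534: {0d38448, 5b2cb57, 74541ce, 80b1534, 90dc792, cd4d481, f14379b}.
Only in 90dc792's history (ahead): {} — 0.
Only in 80b1534's history (behind): {0d38448, 5b2cb57, 80b1534, f14379b} — 4.

0 ahead, 4 behind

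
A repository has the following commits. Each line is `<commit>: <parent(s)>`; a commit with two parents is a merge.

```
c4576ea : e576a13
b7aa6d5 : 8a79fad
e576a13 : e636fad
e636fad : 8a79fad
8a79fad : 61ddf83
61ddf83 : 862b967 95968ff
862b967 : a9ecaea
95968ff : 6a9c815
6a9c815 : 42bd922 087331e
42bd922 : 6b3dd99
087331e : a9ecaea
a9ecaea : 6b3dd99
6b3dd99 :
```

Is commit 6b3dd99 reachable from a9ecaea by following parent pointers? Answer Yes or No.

Yes

Ancestors of a9ecaea (commits reachable by following parents): {6b3dd99, a9ecaea}.
6b3dd99 is in that set, so it is an ancestor of a9ecaea.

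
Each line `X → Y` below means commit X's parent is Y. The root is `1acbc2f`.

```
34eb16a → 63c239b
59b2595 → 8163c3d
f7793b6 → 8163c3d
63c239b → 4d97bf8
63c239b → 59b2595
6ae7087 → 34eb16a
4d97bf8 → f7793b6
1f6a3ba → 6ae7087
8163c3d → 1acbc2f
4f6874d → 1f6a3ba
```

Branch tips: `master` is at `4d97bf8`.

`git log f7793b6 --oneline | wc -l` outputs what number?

Walking parent pointers from f7793b6: reachable set = {1acbc2f, 8163c3d, f7793b6}.
That is 3 commits.

3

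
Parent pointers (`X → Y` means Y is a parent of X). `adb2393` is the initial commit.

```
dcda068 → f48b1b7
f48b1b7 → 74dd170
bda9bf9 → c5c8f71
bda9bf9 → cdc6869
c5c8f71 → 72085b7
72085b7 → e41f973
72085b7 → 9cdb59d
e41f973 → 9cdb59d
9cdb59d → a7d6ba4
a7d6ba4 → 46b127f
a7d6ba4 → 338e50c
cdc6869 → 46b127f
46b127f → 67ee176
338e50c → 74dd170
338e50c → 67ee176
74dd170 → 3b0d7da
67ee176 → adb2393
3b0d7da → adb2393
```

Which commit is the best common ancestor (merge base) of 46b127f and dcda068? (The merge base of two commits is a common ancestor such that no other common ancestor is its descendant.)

adb2393

Ancestors of 46b127f: {46b127f, 67ee176, adb2393}.
Ancestors of dcda068: {3b0d7da, 74dd170, adb2393, dcda068, f48b1b7}.
Common ancestors: {adb2393}.
The only common ancestor is adb2393, so it is the merge base.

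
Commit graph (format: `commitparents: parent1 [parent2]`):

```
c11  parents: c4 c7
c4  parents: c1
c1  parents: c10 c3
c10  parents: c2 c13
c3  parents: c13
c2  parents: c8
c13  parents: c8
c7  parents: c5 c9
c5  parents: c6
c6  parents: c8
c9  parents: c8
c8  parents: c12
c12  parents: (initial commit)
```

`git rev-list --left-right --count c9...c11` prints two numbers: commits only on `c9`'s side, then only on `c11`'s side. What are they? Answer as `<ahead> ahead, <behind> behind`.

Reachable from c9: {c12, c8, c9}.
Reachable from c11: {c1, c10, c11, c12, c13, c2, c3, c4, c5, c6, c7, c8, c9}.
Only in c9's history (ahead): {} — 0.
Only in c11's history (behind): {c1, c10, c11, c13, c2, c3, c4, c5, c6, c7} — 10.

0 ahead, 10 behind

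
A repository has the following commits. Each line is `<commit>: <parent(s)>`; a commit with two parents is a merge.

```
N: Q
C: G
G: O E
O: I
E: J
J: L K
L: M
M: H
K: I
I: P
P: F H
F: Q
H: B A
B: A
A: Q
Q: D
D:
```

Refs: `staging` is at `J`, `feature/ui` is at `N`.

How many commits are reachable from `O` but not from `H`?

4

Reachable from O: {A, B, D, F, H, I, O, P, Q}.
Reachable from H: {A, B, D, H, Q}.
In O's history but not H's: {F, I, O, P} — 4 commits.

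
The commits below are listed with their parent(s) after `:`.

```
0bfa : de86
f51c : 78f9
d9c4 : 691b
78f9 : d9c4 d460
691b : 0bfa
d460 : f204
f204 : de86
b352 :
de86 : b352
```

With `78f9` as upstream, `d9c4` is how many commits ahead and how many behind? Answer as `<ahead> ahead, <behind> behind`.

Reachable from d9c4: {0bfa, 691b, b352, d9c4, de86}.
Reachable from 78f9: {0bfa, 691b, 78f9, b352, d460, d9c4, de86, f204}.
Only in d9c4's history (ahead): {} — 0.
Only in 78f9's history (behind): {78f9, d460, f204} — 3.

0 ahead, 3 behind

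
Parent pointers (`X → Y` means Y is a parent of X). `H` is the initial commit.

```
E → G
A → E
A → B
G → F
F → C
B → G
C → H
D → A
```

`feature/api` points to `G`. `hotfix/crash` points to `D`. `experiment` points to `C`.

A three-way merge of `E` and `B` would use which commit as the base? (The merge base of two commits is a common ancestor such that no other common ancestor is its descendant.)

G

Ancestors of E: {C, E, F, G, H}.
Ancestors of B: {B, C, F, G, H}.
Common ancestors: {C, F, G, H}.
Among these, G is not an ancestor of any other common ancestor — it is the merge base.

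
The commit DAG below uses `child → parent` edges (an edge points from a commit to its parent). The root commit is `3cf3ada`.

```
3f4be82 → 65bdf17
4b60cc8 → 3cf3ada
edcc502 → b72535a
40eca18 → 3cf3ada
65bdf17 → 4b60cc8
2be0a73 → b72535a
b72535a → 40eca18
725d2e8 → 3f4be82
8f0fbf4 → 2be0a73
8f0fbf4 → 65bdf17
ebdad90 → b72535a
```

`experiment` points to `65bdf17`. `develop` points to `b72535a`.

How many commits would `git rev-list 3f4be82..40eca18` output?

1

Reachable from 40eca18: {3cf3ada, 40eca18}.
Reachable from 3f4be82: {3cf3ada, 3f4be82, 4b60cc8, 65bdf17}.
In 40eca18's history but not 3f4be82's: {40eca18} — 1 commit.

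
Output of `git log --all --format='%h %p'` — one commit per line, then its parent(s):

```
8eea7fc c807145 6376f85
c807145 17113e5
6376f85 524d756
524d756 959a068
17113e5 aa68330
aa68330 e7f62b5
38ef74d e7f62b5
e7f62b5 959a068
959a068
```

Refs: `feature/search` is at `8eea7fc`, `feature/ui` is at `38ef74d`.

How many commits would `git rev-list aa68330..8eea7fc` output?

5

Reachable from 8eea7fc: {17113e5, 524d756, 6376f85, 8eea7fc, 959a068, aa68330, c807145, e7f62b5}.
Reachable from aa68330: {959a068, aa68330, e7f62b5}.
In 8eea7fc's history but not aa68330's: {17113e5, 524d756, 6376f85, 8eea7fc, c807145} — 5 commits.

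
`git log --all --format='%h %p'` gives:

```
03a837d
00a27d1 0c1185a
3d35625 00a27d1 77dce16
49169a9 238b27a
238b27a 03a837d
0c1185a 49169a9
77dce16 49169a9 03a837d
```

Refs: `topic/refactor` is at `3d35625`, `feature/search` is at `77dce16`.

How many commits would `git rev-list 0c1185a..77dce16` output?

1

Reachable from 77dce16: {03a837d, 238b27a, 49169a9, 77dce16}.
Reachable from 0c1185a: {03a837d, 0c1185a, 238b27a, 49169a9}.
In 77dce16's history but not 0c1185a's: {77dce16} — 1 commit.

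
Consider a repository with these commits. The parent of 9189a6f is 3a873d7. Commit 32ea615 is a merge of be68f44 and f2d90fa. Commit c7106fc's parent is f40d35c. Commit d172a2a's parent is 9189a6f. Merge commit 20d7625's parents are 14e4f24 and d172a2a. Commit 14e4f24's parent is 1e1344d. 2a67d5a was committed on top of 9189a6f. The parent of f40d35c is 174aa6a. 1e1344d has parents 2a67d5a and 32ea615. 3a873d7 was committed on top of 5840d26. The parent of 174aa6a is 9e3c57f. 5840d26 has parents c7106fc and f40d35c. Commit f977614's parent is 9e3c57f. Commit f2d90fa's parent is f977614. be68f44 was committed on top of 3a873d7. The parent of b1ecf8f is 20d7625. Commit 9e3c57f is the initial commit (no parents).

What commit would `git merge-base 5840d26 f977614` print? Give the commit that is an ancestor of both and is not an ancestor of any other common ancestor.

9e3c57f

Ancestors of 5840d26: {174aa6a, 5840d26, 9e3c57f, c7106fc, f40d35c}.
Ancestors of f977614: {9e3c57f, f977614}.
Common ancestors: {9e3c57f}.
The only common ancestor is 9e3c57f, so it is the merge base.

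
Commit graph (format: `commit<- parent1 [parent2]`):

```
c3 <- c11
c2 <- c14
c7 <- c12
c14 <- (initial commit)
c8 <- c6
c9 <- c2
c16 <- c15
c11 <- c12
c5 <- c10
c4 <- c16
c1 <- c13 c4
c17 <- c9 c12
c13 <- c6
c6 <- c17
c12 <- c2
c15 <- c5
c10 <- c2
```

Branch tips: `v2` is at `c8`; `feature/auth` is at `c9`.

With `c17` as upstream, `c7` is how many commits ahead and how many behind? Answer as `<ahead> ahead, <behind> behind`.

Reachable from c7: {c12, c14, c2, c7}.
Reachable from c17: {c12, c14, c17, c2, c9}.
Only in c7's history (ahead): {c7} — 1.
Only in c17's history (behind): {c17, c9} — 2.

1 ahead, 2 behind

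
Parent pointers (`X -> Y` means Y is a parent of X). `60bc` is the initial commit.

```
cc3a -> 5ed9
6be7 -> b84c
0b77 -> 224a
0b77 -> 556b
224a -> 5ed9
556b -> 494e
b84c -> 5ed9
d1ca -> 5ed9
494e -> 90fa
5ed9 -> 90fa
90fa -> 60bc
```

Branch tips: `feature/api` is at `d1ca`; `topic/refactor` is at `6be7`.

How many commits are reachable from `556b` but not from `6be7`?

Reachable from 556b: {494e, 556b, 60bc, 90fa}.
Reachable from 6be7: {5ed9, 60bc, 6be7, 90fa, b84c}.
In 556b's history but not 6be7's: {494e, 556b} — 2 commits.

2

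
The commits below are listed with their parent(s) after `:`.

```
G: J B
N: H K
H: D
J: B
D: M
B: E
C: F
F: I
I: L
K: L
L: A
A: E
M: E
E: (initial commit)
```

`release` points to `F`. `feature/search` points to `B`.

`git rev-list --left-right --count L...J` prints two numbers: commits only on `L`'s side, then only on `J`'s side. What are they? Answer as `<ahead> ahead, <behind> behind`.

2 ahead, 2 behind

Reachable from L: {A, E, L}.
Reachable from J: {B, E, J}.
Only in L's history (ahead): {A, L} — 2.
Only in J's history (behind): {B, J} — 2.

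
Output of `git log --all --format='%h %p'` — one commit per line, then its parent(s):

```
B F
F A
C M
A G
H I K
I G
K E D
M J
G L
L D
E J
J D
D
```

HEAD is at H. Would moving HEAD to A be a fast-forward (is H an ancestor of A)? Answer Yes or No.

No

A fast-forward from H to A is possible iff H is an ancestor of A.
Ancestors of A: {A, D, G, L}.
H is not among them, so fast-forward is not possible.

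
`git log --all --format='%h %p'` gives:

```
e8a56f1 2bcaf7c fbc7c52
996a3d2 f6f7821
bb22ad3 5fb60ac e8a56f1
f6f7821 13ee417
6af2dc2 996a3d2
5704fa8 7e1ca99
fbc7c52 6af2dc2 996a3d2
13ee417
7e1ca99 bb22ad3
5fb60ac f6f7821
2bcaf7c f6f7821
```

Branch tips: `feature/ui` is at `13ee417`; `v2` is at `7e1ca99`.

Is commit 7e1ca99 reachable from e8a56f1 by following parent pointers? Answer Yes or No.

No

Ancestors of e8a56f1: {13ee417, 2bcaf7c, 6af2dc2, 996a3d2, e8a56f1, f6f7821, fbc7c52}.
7e1ca99 is not in that set, so it is not an ancestor of e8a56f1.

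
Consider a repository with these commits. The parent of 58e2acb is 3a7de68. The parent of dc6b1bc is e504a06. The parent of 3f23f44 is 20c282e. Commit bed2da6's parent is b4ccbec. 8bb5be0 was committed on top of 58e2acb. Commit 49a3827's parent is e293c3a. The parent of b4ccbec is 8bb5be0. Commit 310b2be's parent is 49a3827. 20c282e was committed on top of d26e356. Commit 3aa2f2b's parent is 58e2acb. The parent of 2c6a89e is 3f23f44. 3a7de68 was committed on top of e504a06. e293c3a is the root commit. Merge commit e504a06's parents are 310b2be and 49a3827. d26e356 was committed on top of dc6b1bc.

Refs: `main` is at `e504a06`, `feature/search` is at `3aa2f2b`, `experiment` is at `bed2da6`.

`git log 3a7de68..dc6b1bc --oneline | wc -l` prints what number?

1

Reachable from dc6b1bc: {310b2be, 49a3827, dc6b1bc, e293c3a, e504a06}.
Reachable from 3a7de68: {310b2be, 3a7de68, 49a3827, e293c3a, e504a06}.
In dc6b1bc's history but not 3a7de68's: {dc6b1bc} — 1 commit.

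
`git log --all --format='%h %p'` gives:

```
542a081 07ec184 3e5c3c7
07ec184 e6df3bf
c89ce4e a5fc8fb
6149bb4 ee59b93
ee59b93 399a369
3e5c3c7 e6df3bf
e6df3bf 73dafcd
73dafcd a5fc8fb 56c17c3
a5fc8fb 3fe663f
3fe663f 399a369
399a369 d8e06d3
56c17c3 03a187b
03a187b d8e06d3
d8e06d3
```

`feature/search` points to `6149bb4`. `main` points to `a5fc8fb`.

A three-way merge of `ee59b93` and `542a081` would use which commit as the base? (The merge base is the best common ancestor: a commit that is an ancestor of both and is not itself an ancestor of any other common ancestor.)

Ancestors of ee59b93: {399a369, d8e06d3, ee59b93}.
Ancestors of 542a081: {03a187b, 07ec184, 399a369, 3e5c3c7, 3fe663f, 542a081, 56c17c3, 73dafcd, a5fc8fb, d8e06d3, e6df3bf}.
Common ancestors: {399a369, d8e06d3}.
Among these, 399a369 is not an ancestor of any other common ancestor — it is the merge base.

399a369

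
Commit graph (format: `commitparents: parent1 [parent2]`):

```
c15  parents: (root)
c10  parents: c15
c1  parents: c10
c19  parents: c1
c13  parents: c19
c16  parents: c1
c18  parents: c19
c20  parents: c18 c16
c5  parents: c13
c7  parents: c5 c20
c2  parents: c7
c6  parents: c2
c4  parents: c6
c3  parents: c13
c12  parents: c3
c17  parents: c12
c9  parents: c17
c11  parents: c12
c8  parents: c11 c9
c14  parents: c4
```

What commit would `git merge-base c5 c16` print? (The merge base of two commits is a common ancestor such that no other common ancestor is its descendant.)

c1

Ancestors of c5: {c1, c10, c13, c15, c19, c5}.
Ancestors of c16: {c1, c10, c15, c16}.
Common ancestors: {c1, c10, c15}.
Among these, c1 is not an ancestor of any other common ancestor — it is the merge base.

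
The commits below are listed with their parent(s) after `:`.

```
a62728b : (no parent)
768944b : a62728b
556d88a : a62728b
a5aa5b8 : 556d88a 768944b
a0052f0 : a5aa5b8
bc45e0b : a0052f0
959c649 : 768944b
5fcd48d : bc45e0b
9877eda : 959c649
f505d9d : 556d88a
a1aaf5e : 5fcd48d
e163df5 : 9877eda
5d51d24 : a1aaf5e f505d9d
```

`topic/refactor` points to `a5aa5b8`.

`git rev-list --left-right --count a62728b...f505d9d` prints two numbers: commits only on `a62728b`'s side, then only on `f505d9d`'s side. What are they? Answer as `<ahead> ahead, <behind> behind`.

0 ahead, 2 behind

Reachable from a62728b: {a62728b}.
Reachable from f505d9d: {556d88a, a62728b, f505d9d}.
Only in a62728b's history (ahead): {} — 0.
Only in f505d9d's history (behind): {556d88a, f505d9d} — 2.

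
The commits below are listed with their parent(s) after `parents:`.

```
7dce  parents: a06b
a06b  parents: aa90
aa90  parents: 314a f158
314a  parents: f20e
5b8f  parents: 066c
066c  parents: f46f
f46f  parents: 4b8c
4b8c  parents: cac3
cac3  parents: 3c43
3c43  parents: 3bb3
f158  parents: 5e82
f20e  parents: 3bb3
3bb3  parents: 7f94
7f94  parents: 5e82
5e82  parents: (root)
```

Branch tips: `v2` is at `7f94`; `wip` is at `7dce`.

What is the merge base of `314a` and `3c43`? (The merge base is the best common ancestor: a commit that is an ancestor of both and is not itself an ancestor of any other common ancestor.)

3bb3

Ancestors of 314a: {314a, 3bb3, 5e82, 7f94, f20e}.
Ancestors of 3c43: {3bb3, 3c43, 5e82, 7f94}.
Common ancestors: {3bb3, 5e82, 7f94}.
Among these, 3bb3 is not an ancestor of any other common ancestor — it is the merge base.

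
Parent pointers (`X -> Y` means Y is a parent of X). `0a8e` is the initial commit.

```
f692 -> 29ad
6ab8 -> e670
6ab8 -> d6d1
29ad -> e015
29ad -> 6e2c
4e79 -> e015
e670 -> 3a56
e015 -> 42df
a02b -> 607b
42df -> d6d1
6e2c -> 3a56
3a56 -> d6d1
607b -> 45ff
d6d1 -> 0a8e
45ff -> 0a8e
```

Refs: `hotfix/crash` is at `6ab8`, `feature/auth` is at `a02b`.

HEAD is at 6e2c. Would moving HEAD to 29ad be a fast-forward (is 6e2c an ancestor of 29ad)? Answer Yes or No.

A fast-forward from 6e2c to 29ad is possible iff 6e2c is an ancestor of 29ad.
Ancestors of 29ad: {0a8e, 29ad, 3a56, 42df, 6e2c, d6d1, e015}.
6e2c is among them, so fast-forward is possible.

Yes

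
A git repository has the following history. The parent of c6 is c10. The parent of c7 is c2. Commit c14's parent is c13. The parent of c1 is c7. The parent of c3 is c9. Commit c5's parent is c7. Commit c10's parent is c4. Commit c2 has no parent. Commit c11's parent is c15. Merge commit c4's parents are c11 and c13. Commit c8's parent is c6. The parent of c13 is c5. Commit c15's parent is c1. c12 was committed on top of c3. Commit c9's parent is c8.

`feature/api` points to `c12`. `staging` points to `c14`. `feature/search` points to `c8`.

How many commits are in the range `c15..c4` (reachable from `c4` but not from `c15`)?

4

Reachable from c4: {c1, c11, c13, c15, c2, c4, c5, c7}.
Reachable from c15: {c1, c15, c2, c7}.
In c4's history but not c15's: {c11, c13, c4, c5} — 4 commits.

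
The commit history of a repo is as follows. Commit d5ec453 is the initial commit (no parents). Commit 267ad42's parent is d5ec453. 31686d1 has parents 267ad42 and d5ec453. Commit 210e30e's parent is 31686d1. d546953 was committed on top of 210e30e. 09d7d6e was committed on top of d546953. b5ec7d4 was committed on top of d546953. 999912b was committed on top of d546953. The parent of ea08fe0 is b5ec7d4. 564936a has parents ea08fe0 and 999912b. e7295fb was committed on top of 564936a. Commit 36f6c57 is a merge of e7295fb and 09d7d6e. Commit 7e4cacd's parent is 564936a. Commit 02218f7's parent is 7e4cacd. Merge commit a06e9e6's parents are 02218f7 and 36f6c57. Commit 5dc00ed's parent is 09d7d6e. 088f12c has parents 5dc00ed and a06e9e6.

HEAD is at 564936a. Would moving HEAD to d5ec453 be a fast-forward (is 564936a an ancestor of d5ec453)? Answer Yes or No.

No

A fast-forward from 564936a to d5ec453 is possible iff 564936a is an ancestor of d5ec453.
Ancestors of d5ec453: {d5ec453}.
564936a is not among them, so fast-forward is not possible.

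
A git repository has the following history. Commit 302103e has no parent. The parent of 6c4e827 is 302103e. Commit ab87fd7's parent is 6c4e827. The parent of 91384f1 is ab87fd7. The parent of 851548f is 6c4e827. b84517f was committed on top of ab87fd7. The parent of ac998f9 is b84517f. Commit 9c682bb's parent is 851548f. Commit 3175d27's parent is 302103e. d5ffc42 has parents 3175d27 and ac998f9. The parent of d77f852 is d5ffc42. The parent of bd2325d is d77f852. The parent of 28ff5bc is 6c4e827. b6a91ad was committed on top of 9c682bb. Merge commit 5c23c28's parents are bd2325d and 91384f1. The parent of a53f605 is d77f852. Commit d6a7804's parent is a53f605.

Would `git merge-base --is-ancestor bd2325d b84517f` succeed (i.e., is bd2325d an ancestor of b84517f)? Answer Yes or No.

No

Ancestors of b84517f: {302103e, 6c4e827, ab87fd7, b84517f}.
bd2325d is not in that set, so it is not an ancestor of b84517f.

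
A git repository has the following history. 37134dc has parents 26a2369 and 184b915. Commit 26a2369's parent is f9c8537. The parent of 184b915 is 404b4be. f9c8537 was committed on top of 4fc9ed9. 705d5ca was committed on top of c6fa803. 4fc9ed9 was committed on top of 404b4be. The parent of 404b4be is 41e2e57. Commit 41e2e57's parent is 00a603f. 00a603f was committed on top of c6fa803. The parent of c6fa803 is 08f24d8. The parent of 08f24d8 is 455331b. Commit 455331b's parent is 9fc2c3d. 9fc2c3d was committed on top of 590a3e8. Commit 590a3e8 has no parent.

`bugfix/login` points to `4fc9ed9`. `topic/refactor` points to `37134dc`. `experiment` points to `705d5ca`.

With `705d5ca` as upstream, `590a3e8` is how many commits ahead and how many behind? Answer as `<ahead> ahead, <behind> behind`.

0 ahead, 5 behind

Reachable from 590a3e8: {590a3e8}.
Reachable from 705d5ca: {08f24d8, 455331b, 590a3e8, 705d5ca, 9fc2c3d, c6fa803}.
Only in 590a3e8's history (ahead): {} — 0.
Only in 705d5ca's history (behind): {08f24d8, 455331b, 705d5ca, 9fc2c3d, c6fa803} — 5.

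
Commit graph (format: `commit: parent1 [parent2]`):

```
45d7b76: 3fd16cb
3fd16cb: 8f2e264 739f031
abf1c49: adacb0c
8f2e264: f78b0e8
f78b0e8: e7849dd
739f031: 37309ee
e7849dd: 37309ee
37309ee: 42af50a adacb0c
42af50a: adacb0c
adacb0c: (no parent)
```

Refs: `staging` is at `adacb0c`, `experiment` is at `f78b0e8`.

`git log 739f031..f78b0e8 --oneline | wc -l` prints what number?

2

Reachable from f78b0e8: {37309ee, 42af50a, adacb0c, e7849dd, f78b0e8}.
Reachable from 739f031: {37309ee, 42af50a, 739f031, adacb0c}.
In f78b0e8's history but not 739f031's: {e7849dd, f78b0e8} — 2 commits.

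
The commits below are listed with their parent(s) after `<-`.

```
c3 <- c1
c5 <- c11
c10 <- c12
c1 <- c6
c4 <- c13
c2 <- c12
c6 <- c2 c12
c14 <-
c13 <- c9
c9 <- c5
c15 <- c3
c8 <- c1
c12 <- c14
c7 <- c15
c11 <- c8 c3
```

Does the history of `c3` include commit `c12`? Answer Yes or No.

Yes

Ancestors of c3 (commits reachable by following parents): {c1, c12, c14, c2, c3, c6}.
c12 is in that set, so it is an ancestor of c3.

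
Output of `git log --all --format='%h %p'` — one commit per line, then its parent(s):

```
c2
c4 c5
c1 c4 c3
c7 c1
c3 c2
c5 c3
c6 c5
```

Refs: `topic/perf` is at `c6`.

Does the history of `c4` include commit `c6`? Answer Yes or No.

No

Ancestors of c4: {c2, c3, c4, c5}.
c6 is not in that set, so it is not an ancestor of c4.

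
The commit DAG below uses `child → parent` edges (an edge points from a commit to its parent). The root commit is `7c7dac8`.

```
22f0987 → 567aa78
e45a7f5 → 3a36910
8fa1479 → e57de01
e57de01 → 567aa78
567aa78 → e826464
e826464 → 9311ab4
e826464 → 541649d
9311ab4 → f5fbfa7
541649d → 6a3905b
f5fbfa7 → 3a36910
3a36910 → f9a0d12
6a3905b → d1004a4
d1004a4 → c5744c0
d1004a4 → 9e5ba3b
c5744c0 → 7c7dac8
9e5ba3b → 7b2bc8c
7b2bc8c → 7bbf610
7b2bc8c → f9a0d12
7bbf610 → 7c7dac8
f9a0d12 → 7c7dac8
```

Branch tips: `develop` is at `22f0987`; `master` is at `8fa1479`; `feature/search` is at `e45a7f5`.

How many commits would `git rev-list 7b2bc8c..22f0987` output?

Reachable from 22f0987: {22f0987, 3a36910, 541649d, 567aa78, 6a3905b, 7b2bc8c, 7bbf610, 7c7dac8, 9311ab4, 9e5ba3b, c5744c0, d1004a4, e826464, f5fbfa7, f9a0d12}.
Reachable from 7b2bc8c: {7b2bc8c, 7bbf610, 7c7dac8, f9a0d12}.
In 22f0987's history but not 7b2bc8c's: {22f0987, 3a36910, 541649d, 567aa78, 6a3905b, 9311ab4, 9e5ba3b, c5744c0, d1004a4, e826464, f5fbfa7} — 11 commits.

11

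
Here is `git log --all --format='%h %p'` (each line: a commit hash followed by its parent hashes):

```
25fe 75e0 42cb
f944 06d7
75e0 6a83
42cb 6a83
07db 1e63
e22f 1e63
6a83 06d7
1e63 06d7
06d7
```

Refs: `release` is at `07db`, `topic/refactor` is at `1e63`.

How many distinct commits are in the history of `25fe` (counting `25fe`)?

5

Walking parent pointers from 25fe: reachable set = {06d7, 25fe, 42cb, 6a83, 75e0}.
That is 5 commits.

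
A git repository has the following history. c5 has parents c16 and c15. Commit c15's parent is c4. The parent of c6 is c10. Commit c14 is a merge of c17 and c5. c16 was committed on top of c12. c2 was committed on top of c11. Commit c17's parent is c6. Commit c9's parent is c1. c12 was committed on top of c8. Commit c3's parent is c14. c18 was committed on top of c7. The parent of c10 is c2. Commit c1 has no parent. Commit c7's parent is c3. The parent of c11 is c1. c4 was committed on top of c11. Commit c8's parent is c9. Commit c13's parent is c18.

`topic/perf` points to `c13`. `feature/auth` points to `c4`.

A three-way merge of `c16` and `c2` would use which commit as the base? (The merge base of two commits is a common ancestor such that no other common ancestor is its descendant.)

Ancestors of c16: {c1, c12, c16, c8, c9}.
Ancestors of c2: {c1, c11, c2}.
Common ancestors: {c1}.
The only common ancestor is c1, so it is the merge base.

c1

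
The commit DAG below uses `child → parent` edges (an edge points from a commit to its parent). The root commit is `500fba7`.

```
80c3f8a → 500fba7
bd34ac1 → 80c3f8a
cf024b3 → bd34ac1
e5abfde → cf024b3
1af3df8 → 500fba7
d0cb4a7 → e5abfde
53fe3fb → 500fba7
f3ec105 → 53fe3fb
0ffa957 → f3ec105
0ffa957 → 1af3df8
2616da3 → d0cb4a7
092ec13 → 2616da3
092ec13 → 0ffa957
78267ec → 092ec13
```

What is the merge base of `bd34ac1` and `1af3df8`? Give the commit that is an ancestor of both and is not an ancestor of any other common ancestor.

500fba7

Ancestors of bd34ac1: {500fba7, 80c3f8a, bd34ac1}.
Ancestors of 1af3df8: {1af3df8, 500fba7}.
Common ancestors: {500fba7}.
The only common ancestor is 500fba7, so it is the merge base.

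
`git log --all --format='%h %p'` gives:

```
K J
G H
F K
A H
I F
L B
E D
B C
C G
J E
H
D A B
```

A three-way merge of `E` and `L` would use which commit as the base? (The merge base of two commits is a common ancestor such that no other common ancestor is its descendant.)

B

Ancestors of E: {A, B, C, D, E, G, H}.
Ancestors of L: {B, C, G, H, L}.
Common ancestors: {B, C, G, H}.
Among these, B is not an ancestor of any other common ancestor — it is the merge base.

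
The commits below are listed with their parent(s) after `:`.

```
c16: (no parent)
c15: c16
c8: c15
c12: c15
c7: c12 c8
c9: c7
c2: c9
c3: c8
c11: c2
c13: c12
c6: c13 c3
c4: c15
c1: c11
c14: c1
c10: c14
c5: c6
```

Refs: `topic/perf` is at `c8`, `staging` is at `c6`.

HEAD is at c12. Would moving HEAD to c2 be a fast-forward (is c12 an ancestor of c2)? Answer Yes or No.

Yes

A fast-forward from c12 to c2 is possible iff c12 is an ancestor of c2.
Ancestors of c2: {c12, c15, c16, c2, c7, c8, c9}.
c12 is among them, so fast-forward is possible.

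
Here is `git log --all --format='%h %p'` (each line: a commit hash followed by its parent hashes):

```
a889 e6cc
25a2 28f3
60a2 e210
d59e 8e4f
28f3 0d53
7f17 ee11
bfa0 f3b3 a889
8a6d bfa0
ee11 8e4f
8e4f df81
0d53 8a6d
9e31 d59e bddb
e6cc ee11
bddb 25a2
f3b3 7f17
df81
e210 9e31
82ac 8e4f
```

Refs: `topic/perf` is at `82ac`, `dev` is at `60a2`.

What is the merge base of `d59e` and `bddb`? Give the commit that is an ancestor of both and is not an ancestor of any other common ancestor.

Ancestors of d59e: {8e4f, d59e, df81}.
Ancestors of bddb: {0d53, 25a2, 28f3, 7f17, 8a6d, 8e4f, a889, bddb, bfa0, df81, e6cc, ee11, f3b3}.
Common ancestors: {8e4f, df81}.
Among these, 8e4f is not an ancestor of any other common ancestor — it is the merge base.

8e4f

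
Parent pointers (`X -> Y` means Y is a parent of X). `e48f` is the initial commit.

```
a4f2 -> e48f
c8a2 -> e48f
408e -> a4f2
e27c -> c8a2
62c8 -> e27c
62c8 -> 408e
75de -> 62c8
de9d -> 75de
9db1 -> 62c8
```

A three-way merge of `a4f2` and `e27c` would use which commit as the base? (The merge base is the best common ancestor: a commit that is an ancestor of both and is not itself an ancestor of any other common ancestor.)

e48f

Ancestors of a4f2: {a4f2, e48f}.
Ancestors of e27c: {c8a2, e27c, e48f}.
Common ancestors: {e48f}.
The only common ancestor is e48f, so it is the merge base.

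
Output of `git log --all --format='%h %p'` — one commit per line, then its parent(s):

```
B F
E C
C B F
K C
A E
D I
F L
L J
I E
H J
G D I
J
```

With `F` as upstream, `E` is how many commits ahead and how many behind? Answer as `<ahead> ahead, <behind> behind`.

3 ahead, 0 behind

Reachable from E: {B, C, E, F, J, L}.
Reachable from F: {F, J, L}.
Only in E's history (ahead): {B, C, E} — 3.
Only in F's history (behind): {} — 0.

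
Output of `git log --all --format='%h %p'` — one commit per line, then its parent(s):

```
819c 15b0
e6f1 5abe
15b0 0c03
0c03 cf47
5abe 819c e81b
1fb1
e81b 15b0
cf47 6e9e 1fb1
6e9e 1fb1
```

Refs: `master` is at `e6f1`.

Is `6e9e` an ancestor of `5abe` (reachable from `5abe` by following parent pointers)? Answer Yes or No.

Yes

Ancestors of 5abe (commits reachable by following parents): {0c03, 15b0, 1fb1, 5abe, 6e9e, 819c, cf47, e81b}.
6e9e is in that set, so it is an ancestor of 5abe.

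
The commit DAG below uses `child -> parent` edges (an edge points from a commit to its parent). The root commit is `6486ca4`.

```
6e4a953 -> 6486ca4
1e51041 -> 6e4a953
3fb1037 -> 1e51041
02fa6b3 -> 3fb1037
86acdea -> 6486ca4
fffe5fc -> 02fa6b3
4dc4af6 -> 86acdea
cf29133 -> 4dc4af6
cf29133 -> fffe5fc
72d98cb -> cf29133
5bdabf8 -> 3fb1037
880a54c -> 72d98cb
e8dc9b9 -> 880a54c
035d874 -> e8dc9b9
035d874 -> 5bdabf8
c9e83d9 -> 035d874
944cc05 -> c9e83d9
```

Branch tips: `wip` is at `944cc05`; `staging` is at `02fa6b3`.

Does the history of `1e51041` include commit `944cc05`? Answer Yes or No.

No

Ancestors of 1e51041: {1e51041, 6486ca4, 6e4a953}.
944cc05 is not in that set, so it is not an ancestor of 1e51041.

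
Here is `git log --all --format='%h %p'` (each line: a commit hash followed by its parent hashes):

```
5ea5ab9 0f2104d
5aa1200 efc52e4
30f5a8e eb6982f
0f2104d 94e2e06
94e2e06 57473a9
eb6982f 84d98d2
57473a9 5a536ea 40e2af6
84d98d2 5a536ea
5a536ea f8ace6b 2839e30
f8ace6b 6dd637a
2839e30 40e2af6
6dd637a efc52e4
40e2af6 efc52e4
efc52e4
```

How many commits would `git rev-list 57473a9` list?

7

Walking parent pointers from 57473a9: reachable set = {2839e30, 40e2af6, 57473a9, 5a536ea, 6dd637a, efc52e4, f8ace6b}.
That is 7 commits.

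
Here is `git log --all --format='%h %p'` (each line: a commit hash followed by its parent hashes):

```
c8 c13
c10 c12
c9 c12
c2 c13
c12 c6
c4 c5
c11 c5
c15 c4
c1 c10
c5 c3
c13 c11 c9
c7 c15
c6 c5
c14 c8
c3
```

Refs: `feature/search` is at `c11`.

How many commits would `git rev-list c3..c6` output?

2

Reachable from c6: {c3, c5, c6}.
Reachable from c3: {c3}.
In c6's history but not c3's: {c5, c6} — 2 commits.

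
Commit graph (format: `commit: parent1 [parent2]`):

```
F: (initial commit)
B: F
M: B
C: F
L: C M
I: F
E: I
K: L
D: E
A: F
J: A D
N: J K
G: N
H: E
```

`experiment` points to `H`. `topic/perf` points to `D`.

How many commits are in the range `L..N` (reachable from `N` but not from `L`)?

7

Reachable from N: {A, B, C, D, E, F, I, J, K, L, M, N}.
Reachable from L: {B, C, F, L, M}.
In N's history but not L's: {A, D, E, I, J, K, N} — 7 commits.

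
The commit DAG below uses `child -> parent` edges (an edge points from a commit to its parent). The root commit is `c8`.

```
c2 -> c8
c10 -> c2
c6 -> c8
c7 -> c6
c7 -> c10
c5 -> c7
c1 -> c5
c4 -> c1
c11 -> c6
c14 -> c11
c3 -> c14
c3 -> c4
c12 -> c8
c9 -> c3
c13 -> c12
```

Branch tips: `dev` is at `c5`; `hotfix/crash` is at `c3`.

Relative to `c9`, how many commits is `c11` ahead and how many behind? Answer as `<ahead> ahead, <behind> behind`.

Reachable from c11: {c11, c6, c8}.
Reachable from c9: {c1, c10, c11, c14, c2, c3, c4, c5, c6, c7, c8, c9}.
Only in c11's history (ahead): {} — 0.
Only in c9's history (behind): {c1, c10, c14, c2, c3, c4, c5, c7, c9} — 9.

0 ahead, 9 behind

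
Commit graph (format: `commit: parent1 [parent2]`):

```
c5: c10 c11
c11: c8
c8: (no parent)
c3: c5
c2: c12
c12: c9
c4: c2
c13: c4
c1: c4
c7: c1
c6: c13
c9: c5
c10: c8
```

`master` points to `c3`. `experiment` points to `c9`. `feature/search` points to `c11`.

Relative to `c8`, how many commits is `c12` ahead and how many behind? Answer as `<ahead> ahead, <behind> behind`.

Reachable from c12: {c10, c11, c12, c5, c8, c9}.
Reachable from c8: {c8}.
Only in c12's history (ahead): {c10, c11, c12, c5, c9} — 5.
Only in c8's history (behind): {} — 0.

5 ahead, 0 behind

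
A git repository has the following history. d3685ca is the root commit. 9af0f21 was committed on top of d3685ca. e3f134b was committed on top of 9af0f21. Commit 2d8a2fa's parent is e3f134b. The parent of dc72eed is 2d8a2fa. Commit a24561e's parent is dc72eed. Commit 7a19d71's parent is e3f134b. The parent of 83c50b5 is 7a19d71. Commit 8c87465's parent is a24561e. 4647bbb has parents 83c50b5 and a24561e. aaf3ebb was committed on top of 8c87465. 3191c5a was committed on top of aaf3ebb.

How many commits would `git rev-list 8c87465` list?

Walking parent pointers from 8c87465: reachable set = {2d8a2fa, 8c87465, 9af0f21, a24561e, d3685ca, dc72eed, e3f134b}.
That is 7 commits.

7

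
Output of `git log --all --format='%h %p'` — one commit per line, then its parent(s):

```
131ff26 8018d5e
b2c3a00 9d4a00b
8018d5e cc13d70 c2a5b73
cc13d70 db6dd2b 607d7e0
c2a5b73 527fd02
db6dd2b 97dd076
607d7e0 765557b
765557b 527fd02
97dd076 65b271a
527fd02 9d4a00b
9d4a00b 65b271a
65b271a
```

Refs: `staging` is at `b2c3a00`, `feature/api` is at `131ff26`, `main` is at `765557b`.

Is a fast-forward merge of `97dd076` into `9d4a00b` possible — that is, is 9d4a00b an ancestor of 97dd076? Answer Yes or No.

No

A fast-forward from 9d4a00b to 97dd076 is possible iff 9d4a00b is an ancestor of 97dd076.
Ancestors of 97dd076: {65b271a, 97dd076}.
9d4a00b is not among them, so fast-forward is not possible.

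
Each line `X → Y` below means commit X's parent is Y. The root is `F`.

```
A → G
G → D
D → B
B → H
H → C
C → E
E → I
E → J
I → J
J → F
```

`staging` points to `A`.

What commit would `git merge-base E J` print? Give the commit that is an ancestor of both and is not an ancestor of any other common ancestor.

J

Ancestors of E: {E, F, I, J}.
Ancestors of J: {F, J}.
Common ancestors: {F, J}.
Among these, J is not an ancestor of any other common ancestor — it is the merge base.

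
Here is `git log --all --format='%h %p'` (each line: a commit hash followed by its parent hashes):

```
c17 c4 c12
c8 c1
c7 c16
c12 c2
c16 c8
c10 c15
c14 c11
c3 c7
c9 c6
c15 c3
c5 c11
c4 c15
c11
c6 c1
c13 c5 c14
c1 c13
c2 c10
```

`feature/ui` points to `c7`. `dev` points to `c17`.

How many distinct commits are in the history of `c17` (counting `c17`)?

15

Walking parent pointers from c17: reachable set = {c1, c10, c11, c12, c13, c14, c15, c16, c17, c2, c3, c4, c5, c7, c8}.
That is 15 commits.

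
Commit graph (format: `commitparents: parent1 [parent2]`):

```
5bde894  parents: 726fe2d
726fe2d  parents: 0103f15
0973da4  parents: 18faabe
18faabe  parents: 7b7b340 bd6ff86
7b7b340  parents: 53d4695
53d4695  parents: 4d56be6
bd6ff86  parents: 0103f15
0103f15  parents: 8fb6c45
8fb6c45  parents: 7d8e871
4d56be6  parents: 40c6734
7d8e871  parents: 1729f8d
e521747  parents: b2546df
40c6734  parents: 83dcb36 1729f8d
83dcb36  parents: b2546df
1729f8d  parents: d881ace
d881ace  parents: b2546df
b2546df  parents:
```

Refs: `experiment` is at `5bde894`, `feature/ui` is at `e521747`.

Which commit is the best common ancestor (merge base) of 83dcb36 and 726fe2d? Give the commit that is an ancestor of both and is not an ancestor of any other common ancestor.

b2546df

Ancestors of 83dcb36: {83dcb36, b2546df}.
Ancestors of 726fe2d: {0103f15, 1729f8d, 726fe2d, 7d8e871, 8fb6c45, b2546df, d881ace}.
Common ancestors: {b2546df}.
The only common ancestor is b2546df, so it is the merge base.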